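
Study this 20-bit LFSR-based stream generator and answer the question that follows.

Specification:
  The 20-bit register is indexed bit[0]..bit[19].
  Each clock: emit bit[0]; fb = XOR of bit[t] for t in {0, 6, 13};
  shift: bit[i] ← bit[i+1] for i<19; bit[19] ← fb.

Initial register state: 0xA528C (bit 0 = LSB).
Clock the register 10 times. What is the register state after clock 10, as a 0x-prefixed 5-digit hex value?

reg_0 = 0xA528C
clock 1: out=0, reg = 0x52946
clock 2: out=0, reg = 0x294A3
clock 3: out=1, reg = 0x94A51
clock 4: out=1, reg = 0x4A528
clock 5: out=0, reg = 0xA5294
clock 6: out=0, reg = 0x5294A
clock 7: out=0, reg = 0x294A5
clock 8: out=1, reg = 0x94A52
clock 9: out=0, reg = 0xCA529
clock 10: out=1, reg = 0x65294

0x65294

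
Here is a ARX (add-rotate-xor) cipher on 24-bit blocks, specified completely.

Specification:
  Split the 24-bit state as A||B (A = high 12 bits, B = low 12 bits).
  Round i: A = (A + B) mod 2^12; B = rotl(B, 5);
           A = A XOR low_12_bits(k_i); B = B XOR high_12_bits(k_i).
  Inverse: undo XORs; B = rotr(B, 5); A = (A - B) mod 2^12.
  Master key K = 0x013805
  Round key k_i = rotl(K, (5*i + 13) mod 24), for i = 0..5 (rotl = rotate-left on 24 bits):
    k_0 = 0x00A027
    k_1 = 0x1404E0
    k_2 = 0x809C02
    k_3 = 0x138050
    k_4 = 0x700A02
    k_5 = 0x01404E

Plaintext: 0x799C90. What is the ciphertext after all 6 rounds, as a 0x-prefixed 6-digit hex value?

s_0 = plaintext = 0x799C90
s_1 = Round(s_0, k_0) = 0x40E213
s_2 = Round(s_1, k_1) = 0x2C1324
s_3 = Round(s_2, k_2) = 0x9E7C8F
s_4 = Round(s_3, k_3) = 0x6260C1
s_5 = Round(s_4, k_4) = 0xCE5F21
s_6 = Round(s_5, k_5) = 0xC4842A

0xC4842A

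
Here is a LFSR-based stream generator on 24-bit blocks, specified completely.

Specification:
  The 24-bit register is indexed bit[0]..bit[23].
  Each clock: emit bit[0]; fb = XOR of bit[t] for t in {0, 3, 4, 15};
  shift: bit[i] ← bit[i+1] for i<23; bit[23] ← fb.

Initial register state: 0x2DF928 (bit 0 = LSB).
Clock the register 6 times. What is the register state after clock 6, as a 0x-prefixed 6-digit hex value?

reg_0 = 0x2DF928
clock 1: out=0, reg = 0x16FC94
clock 2: out=0, reg = 0x0B7E4A
clock 3: out=0, reg = 0x85BF25
clock 4: out=1, reg = 0x42DF92
clock 5: out=0, reg = 0x216FC9
clock 6: out=1, reg = 0x10B7E4

0x10B7E4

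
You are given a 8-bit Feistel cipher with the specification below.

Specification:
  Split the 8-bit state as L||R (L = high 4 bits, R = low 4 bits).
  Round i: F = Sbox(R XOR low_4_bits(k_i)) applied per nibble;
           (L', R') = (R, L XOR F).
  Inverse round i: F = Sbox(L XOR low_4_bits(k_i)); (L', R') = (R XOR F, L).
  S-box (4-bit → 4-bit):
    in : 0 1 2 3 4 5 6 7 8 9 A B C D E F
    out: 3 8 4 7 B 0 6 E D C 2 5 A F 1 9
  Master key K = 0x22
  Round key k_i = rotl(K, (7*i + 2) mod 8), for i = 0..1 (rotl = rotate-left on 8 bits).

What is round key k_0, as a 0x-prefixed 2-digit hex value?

K = 0x22
k_0 = rotl(K, (7*0+2) mod 8) = rotl(K, 2) = 0x88

0x88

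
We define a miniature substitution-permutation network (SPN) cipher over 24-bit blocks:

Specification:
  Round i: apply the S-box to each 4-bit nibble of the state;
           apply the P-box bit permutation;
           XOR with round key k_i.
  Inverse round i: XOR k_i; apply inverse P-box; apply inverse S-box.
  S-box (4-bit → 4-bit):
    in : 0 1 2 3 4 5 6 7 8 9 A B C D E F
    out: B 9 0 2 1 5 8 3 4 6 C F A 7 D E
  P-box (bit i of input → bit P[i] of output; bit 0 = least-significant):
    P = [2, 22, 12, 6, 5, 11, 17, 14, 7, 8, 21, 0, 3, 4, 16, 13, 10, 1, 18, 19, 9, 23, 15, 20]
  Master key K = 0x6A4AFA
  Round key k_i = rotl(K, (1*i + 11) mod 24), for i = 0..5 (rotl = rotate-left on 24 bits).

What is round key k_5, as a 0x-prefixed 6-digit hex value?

K = 0x6A4AFA
k_0 = rotl(K, (1*0+11) mod 24) = rotl(K, 11) = 0x57D352
k_1 = rotl(K, (1*1+11) mod 24) = rotl(K, 12) = 0xAFA6A4
k_2 = rotl(K, (1*2+11) mod 24) = rotl(K, 13) = 0x5F4D49
k_3 = rotl(K, (1*3+11) mod 24) = rotl(K, 14) = 0xBE9A92
k_4 = rotl(K, (1*4+11) mod 24) = rotl(K, 15) = 0x7D3525
k_5 = rotl(K, (1*5+11) mod 24) = rotl(K, 16) = 0xFA6A4A

0xFA6A4A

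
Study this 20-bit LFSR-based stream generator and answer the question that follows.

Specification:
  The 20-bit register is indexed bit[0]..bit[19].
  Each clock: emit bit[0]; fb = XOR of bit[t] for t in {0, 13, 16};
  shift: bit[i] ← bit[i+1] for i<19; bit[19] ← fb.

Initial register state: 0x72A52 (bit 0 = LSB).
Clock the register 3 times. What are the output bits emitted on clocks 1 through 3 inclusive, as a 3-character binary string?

010

reg_0 = 0x72A52
clock 1: out=0, reg = 0x39529
clock 2: out=1, reg = 0x1CA94
clock 3: out=0, reg = 0x8E54A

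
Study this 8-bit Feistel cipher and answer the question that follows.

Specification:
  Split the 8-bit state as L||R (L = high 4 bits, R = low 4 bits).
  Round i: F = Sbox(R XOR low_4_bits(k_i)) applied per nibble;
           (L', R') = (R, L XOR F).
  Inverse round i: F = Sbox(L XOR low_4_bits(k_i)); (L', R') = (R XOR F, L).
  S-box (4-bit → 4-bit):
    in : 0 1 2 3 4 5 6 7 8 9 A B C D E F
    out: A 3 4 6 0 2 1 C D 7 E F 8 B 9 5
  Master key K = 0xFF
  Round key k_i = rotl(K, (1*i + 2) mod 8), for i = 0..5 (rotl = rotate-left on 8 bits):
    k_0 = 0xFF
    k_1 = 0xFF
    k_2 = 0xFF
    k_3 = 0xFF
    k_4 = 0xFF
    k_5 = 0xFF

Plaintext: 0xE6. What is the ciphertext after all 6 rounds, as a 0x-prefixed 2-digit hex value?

0x84

s_0 = plaintext = 0xE6
s_1 = Round(s_0, k_0) = 0x69
s_2 = Round(s_1, k_1) = 0x97
s_3 = Round(s_2, k_2) = 0x74
s_4 = Round(s_3, k_3) = 0x48
s_5 = Round(s_4, k_4) = 0x88
s_6 = Round(s_5, k_5) = 0x84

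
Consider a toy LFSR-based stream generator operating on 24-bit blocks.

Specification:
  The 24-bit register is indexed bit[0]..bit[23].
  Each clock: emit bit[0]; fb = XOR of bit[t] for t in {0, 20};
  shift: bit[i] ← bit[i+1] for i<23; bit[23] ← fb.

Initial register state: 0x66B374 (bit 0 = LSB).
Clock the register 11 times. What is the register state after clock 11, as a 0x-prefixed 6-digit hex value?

reg_0 = 0x66B374
clock 1: out=0, reg = 0x3359BA
clock 2: out=0, reg = 0x99ACDD
clock 3: out=1, reg = 0x4CD66E
clock 4: out=0, reg = 0x266B37
clock 5: out=1, reg = 0x93359B
clock 6: out=1, reg = 0x499ACD
clock 7: out=1, reg = 0xA4CD66
clock 8: out=0, reg = 0x5266B3
clock 9: out=1, reg = 0x293359
clock 10: out=1, reg = 0x9499AC
clock 11: out=0, reg = 0xCA4CD6

0xCA4CD6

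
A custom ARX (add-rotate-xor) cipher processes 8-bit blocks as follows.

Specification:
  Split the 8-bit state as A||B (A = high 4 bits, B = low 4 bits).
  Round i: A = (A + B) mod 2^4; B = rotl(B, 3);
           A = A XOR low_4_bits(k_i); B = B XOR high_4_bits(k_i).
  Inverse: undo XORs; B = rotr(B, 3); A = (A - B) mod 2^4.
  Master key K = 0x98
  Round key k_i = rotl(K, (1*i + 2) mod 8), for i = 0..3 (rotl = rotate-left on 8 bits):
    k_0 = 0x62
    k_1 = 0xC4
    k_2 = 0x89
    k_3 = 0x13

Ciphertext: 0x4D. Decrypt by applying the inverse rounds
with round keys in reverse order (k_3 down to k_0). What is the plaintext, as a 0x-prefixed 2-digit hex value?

s_0 = ciphertext = 0x4D
s_1 = InvRound(s_0, k_3) = 0xE9
s_2 = InvRound(s_1, k_2) = 0x52
s_3 = InvRound(s_2, k_1) = 0x4D
s_4 = InvRound(s_3, k_0) = 0xF7

0xF7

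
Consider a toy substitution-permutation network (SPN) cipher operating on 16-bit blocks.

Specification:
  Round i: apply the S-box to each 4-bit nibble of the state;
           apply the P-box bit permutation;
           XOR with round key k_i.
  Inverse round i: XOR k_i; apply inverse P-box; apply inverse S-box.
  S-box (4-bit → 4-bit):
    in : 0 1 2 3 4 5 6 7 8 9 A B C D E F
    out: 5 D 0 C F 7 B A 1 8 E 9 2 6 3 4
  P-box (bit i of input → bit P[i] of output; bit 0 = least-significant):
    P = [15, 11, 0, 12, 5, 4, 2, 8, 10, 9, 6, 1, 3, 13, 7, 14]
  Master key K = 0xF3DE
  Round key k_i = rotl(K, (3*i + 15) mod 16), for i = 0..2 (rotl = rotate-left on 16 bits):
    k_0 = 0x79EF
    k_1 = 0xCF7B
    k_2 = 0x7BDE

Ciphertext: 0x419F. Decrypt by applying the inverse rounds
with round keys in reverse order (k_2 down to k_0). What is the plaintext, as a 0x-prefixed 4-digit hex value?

0x9889

s_0 = ciphertext = 0x419F
s_1 = InvRound(s_0, k_2) = 0xCD2A
s_2 = InvRound(s_1, k_1) = 0x2DCF
s_3 = InvRound(s_2, k_0) = 0x9889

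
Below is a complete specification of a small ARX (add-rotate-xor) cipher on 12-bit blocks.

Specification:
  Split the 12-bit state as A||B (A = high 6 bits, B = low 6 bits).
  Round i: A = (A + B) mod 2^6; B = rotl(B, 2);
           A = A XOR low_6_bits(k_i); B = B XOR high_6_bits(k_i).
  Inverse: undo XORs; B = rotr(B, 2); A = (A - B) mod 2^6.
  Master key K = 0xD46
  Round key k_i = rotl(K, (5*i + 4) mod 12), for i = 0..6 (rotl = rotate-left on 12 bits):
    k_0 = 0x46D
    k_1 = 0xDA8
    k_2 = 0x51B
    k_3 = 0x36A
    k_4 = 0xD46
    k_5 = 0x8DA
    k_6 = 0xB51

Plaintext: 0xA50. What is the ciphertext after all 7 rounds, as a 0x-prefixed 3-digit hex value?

s_0 = plaintext = 0xA50
s_1 = Round(s_0, k_0) = 0x510
s_2 = Round(s_1, k_1) = 0x337
s_3 = Round(s_2, k_2) = 0x60B
s_4 = Round(s_3, k_3) = 0x261
s_5 = Round(s_4, k_4) = 0xB33
s_6 = Round(s_5, k_5) = 0x16C
s_7 = Round(s_6, k_6) = 0x81F

0x81F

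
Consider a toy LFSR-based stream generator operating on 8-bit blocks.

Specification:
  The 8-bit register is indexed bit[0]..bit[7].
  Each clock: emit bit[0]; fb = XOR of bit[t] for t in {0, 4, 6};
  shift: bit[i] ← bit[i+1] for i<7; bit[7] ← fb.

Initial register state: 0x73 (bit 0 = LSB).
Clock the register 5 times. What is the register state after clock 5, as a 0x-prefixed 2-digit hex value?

reg_0 = 0x73
clock 1: out=1, reg = 0xB9
clock 2: out=1, reg = 0x5C
clock 3: out=0, reg = 0x2E
clock 4: out=0, reg = 0x17
clock 5: out=1, reg = 0x0B

0x0B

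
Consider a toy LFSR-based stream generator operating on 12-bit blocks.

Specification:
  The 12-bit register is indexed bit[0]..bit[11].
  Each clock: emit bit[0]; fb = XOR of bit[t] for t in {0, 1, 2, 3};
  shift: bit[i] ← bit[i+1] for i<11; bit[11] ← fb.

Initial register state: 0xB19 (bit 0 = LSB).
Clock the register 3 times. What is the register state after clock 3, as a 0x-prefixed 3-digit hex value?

reg_0 = 0xB19
clock 1: out=1, reg = 0x58C
clock 2: out=0, reg = 0x2C6
clock 3: out=0, reg = 0x163

0x163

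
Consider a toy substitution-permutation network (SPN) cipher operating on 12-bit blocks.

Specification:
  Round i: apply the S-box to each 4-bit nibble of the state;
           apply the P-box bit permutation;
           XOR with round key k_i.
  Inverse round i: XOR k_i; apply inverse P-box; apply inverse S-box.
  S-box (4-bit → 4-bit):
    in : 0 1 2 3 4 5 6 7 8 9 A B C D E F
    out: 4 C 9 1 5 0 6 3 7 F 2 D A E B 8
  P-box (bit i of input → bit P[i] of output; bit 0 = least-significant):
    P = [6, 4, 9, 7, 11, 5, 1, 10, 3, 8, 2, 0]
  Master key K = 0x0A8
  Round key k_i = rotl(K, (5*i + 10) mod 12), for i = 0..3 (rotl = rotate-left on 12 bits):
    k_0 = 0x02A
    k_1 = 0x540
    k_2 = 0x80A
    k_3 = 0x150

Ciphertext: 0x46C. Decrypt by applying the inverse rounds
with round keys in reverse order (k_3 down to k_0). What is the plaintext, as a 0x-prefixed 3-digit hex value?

s_0 = ciphertext = 0x46C
s_1 = InvRound(s_0, k_3) = 0x8CA
s_2 = InvRound(s_1, k_2) = 0x552
s_3 = InvRound(s_2, k_1) = 0x50A
s_4 = InvRound(s_3, k_0) = 0xAC5

0xAC5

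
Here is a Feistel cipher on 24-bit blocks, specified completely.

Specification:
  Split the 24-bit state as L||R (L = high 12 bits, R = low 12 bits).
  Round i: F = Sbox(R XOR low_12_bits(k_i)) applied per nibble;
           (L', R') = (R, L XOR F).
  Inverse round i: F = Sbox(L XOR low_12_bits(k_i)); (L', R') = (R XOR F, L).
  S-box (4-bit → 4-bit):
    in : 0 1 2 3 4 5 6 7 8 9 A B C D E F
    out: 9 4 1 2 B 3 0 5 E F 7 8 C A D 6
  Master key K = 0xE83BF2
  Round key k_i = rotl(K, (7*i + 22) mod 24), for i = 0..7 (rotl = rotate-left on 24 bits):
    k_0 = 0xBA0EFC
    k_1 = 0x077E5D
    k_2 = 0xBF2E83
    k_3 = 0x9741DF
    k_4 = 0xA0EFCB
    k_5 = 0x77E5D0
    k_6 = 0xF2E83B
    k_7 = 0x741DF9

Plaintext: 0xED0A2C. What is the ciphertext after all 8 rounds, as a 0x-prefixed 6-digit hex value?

0x477EA1

s_0 = plaintext = 0xED0A2C
s_1 = Round(s_0, k_0) = 0xA2C579
s_2 = Round(s_1, k_1) = 0x579237
s_3 = Round(s_2, k_2) = 0x2379F2
s_4 = Round(s_3, k_3) = 0x9F2C2D
s_5 = Round(s_4, k_4) = 0xC2DB22
s_6 = Round(s_5, k_5) = 0xB2214C
s_7 = Round(s_6, k_6) = 0x14C477
s_8 = Round(s_7, k_7) = 0x477EA1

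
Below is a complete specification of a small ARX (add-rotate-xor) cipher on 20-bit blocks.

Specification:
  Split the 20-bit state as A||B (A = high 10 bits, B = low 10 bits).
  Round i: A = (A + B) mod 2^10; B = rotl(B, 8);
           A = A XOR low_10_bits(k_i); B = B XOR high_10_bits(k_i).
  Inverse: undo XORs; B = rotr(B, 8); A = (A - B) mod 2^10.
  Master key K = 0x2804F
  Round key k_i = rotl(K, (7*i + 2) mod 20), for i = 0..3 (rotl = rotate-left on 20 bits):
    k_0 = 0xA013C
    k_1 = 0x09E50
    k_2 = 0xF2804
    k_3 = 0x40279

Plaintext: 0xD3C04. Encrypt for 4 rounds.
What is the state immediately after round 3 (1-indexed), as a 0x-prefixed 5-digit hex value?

s_0 = plaintext = 0xD3C04
s_1 = Round(s_0, k_0) = 0x9BE81
s_2 = Round(s_1, k_1) = 0xA8187
s_3 = Round(s_2, k_2) = 0x08CAB
s_4 = Round(s_3, k_3) = 0xADE2A

0x08CAB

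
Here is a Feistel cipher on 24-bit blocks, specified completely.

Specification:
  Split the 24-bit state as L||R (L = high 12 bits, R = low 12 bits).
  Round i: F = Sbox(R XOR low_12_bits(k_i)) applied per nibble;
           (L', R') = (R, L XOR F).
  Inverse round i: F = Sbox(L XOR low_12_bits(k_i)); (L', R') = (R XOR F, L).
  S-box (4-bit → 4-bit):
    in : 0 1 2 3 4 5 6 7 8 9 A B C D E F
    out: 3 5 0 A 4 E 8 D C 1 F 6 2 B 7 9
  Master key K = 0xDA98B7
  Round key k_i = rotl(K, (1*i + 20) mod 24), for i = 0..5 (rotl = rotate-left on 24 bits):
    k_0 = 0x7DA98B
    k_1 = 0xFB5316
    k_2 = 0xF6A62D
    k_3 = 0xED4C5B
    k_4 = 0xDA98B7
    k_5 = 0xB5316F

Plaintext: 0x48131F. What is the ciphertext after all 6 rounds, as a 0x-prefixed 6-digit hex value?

s_0 = plaintext = 0x48131F
s_1 = Round(s_0, k_0) = 0x31FB95
s_2 = Round(s_1, k_1) = 0xB95FD5
s_3 = Round(s_2, k_2) = 0xFD5A09
s_4 = Round(s_3, k_3) = 0xA09735
s_5 = Round(s_4, k_4) = 0x7353C9
s_6 = Round(s_5, k_5) = 0x3C97CD

0x3C97CD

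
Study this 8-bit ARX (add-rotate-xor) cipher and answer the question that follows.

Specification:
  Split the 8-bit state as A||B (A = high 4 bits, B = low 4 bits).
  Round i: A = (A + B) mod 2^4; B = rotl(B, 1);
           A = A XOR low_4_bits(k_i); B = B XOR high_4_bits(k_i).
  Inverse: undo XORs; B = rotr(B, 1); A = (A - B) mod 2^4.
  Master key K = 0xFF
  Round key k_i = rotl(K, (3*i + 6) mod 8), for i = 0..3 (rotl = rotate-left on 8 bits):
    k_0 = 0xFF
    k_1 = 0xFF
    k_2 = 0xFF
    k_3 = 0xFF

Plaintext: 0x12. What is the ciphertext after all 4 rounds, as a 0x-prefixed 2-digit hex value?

0x22

s_0 = plaintext = 0x12
s_1 = Round(s_0, k_0) = 0xCB
s_2 = Round(s_1, k_1) = 0x88
s_3 = Round(s_2, k_2) = 0xFE
s_4 = Round(s_3, k_3) = 0x22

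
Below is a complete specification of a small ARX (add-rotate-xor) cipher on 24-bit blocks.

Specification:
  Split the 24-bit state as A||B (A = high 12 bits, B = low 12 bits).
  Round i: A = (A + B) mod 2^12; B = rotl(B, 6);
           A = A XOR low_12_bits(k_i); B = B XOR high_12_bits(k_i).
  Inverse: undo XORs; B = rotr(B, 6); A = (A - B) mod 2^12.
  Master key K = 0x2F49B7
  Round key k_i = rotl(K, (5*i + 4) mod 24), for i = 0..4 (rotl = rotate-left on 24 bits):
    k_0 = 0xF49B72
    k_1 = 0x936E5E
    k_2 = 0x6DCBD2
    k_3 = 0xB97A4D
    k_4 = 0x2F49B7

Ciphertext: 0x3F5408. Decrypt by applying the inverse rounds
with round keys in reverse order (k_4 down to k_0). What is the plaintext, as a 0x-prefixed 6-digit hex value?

0x3558DC

s_0 = ciphertext = 0x3F5408
s_1 = InvRound(s_0, k_4) = 0xB27F1B
s_2 = InvRound(s_1, k_3) = 0xE58312
s_3 = InvRound(s_2, k_2) = 0x1F3397
s_4 = InvRound(s_3, k_1) = 0x74386A
s_5 = InvRound(s_4, k_0) = 0x3558DC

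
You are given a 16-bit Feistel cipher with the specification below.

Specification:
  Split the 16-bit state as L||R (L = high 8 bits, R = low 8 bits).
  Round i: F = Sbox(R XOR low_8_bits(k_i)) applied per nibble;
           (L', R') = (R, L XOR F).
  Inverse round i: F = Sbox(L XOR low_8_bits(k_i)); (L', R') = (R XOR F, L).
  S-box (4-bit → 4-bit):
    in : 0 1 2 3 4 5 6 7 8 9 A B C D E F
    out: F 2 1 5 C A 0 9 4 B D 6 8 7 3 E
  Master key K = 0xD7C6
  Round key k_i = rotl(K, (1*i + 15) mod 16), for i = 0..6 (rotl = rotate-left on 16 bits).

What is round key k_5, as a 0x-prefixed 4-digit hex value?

K = 0xD7C6
k_0 = rotl(K, (1*0+15) mod 16) = rotl(K, 15) = 0x6BE3
k_1 = rotl(K, (1*1+15) mod 16) = rotl(K, 0) = 0xD7C6
k_2 = rotl(K, (1*2+15) mod 16) = rotl(K, 1) = 0xAF8D
k_3 = rotl(K, (1*3+15) mod 16) = rotl(K, 2) = 0x5F1B
k_4 = rotl(K, (1*4+15) mod 16) = rotl(K, 3) = 0xBE36
k_5 = rotl(K, (1*5+15) mod 16) = rotl(K, 4) = 0x7C6D

0x7C6D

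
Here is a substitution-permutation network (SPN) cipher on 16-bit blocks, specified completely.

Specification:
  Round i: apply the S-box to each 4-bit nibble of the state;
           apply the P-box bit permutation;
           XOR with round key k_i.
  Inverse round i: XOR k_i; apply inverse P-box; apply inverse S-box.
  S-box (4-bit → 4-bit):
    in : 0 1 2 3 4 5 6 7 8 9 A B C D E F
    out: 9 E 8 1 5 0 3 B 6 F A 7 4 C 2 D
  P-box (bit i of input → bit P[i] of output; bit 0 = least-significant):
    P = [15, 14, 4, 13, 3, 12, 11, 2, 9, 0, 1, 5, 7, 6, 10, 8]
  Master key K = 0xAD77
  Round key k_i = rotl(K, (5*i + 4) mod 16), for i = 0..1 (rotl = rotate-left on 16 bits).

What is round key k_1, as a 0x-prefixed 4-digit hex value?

K = 0xAD77
k_0 = rotl(K, (5*0+4) mod 16) = rotl(K, 4) = 0xD77A
k_1 = rotl(K, (5*1+4) mod 16) = rotl(K, 9) = 0xEF5A

0xEF5A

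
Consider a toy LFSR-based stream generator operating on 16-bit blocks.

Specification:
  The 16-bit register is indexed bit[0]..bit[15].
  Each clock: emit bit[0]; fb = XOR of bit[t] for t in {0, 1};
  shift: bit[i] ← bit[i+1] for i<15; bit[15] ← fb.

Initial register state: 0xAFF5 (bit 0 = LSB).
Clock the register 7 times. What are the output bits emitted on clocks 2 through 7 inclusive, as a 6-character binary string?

010111

reg_0 = 0xAFF5
clock 1: out=1, reg = 0xD7FA
clock 2: out=0, reg = 0xEBFD
clock 3: out=1, reg = 0xF5FE
clock 4: out=0, reg = 0xFAFF
clock 5: out=1, reg = 0x7D7F
clock 6: out=1, reg = 0x3EBF
clock 7: out=1, reg = 0x1F5F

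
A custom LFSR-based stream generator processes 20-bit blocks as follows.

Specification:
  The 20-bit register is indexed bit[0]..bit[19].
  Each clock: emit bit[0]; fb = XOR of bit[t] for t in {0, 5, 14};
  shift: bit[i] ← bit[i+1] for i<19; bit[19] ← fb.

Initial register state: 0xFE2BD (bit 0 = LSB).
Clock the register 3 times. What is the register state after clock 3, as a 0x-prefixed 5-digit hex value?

0xFFC57

reg_0 = 0xFE2BD
clock 1: out=1, reg = 0xFF15E
clock 2: out=0, reg = 0xFF8AF
clock 3: out=1, reg = 0xFFC57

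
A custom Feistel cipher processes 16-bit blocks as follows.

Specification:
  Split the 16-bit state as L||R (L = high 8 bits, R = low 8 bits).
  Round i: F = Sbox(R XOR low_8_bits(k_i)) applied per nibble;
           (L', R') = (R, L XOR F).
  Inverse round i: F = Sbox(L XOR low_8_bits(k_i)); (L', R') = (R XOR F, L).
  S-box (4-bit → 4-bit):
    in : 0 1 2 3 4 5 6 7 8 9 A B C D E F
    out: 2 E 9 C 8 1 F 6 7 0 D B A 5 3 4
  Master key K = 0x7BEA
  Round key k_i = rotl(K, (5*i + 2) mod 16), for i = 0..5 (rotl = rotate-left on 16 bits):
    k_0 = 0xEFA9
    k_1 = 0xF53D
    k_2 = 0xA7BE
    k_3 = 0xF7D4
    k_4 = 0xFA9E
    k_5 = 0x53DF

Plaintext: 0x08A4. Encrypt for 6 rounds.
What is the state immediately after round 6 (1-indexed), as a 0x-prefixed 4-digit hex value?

0x9176

s_0 = plaintext = 0x08A4
s_1 = Round(s_0, k_0) = 0xA42D
s_2 = Round(s_1, k_1) = 0x2D46
s_3 = Round(s_2, k_2) = 0x466A
s_4 = Round(s_3, k_3) = 0x6AF5
s_5 = Round(s_4, k_4) = 0xF591
s_6 = Round(s_5, k_5) = 0x9176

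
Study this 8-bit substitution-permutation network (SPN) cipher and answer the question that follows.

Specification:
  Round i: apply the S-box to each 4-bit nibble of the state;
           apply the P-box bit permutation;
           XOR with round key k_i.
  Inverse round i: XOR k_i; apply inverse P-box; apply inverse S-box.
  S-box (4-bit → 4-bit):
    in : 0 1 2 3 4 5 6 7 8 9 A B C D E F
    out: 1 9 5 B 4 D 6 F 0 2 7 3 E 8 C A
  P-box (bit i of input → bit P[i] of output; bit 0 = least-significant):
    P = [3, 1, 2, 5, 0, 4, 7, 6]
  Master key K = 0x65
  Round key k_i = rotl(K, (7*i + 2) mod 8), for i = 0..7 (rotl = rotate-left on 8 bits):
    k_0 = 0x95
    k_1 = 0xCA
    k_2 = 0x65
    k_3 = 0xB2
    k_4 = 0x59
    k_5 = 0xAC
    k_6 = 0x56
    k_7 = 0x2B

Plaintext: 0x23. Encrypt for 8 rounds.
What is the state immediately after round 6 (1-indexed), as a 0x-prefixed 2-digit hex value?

0x39

s_0 = plaintext = 0x23
s_1 = Round(s_0, k_0) = 0x3E
s_2 = Round(s_1, k_1) = 0xBF
s_3 = Round(s_2, k_2) = 0x56
s_4 = Round(s_3, k_3) = 0x75
s_5 = Round(s_4, k_4) = 0xA4
s_6 = Round(s_5, k_5) = 0x39
s_7 = Round(s_6, k_6) = 0x05
s_8 = Round(s_7, k_7) = 0x06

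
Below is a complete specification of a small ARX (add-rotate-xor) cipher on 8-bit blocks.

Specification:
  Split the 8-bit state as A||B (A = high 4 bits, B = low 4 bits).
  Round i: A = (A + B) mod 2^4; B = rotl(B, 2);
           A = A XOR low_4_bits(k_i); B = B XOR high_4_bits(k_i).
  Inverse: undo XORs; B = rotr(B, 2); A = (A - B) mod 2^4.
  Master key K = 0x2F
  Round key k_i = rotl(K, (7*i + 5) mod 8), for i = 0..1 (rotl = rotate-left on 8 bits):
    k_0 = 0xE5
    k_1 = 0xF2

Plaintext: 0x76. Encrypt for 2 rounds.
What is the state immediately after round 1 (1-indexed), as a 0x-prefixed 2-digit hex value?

0x87

s_0 = plaintext = 0x76
s_1 = Round(s_0, k_0) = 0x87
s_2 = Round(s_1, k_1) = 0xD2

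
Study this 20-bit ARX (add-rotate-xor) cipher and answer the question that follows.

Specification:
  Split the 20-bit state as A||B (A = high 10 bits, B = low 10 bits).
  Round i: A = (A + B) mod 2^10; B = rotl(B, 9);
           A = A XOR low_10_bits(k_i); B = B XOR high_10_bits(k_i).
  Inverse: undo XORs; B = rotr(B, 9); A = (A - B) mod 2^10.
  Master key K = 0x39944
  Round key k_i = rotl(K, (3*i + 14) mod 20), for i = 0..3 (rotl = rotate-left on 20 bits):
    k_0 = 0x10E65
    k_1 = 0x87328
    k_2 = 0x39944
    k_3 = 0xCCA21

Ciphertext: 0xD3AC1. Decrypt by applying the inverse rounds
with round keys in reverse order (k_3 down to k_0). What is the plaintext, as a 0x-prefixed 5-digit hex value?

s_0 = ciphertext = 0xD3AC1
s_1 = InvRound(s_0, k_3) = 0x627E6
s_2 = InvRound(s_1, k_2) = 0xB3201
s_3 = InvRound(s_2, k_1) = 0x6A83A
s_4 = InvRound(s_3, k_0) = 0xB74F2

0xB74F2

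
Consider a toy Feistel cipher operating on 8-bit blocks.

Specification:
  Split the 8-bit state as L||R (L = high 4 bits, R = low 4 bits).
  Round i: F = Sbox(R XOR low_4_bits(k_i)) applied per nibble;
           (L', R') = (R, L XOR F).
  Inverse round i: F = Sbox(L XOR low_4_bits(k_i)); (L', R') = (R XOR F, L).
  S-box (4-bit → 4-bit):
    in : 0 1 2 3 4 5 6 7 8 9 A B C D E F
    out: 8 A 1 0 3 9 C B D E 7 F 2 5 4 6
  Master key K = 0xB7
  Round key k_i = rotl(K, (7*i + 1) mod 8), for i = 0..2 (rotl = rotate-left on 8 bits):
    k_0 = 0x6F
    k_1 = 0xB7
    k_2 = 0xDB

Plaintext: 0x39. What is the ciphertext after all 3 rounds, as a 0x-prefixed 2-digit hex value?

0x49

s_0 = plaintext = 0x39
s_1 = Round(s_0, k_0) = 0x9F
s_2 = Round(s_1, k_1) = 0xF4
s_3 = Round(s_2, k_2) = 0x49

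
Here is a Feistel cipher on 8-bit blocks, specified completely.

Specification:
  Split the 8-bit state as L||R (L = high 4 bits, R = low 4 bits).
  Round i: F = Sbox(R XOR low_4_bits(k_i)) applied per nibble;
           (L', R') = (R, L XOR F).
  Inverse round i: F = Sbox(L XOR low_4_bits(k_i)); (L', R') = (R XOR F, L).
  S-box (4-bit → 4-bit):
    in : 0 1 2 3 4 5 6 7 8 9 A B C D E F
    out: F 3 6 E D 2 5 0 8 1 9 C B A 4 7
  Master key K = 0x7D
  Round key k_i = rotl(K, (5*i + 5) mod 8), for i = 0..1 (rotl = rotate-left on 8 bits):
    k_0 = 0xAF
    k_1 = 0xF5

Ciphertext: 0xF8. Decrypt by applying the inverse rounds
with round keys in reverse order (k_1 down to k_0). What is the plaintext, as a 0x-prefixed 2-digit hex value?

s_0 = ciphertext = 0xF8
s_1 = InvRound(s_0, k_1) = 0x1F
s_2 = InvRound(s_1, k_0) = 0xB1

0xB1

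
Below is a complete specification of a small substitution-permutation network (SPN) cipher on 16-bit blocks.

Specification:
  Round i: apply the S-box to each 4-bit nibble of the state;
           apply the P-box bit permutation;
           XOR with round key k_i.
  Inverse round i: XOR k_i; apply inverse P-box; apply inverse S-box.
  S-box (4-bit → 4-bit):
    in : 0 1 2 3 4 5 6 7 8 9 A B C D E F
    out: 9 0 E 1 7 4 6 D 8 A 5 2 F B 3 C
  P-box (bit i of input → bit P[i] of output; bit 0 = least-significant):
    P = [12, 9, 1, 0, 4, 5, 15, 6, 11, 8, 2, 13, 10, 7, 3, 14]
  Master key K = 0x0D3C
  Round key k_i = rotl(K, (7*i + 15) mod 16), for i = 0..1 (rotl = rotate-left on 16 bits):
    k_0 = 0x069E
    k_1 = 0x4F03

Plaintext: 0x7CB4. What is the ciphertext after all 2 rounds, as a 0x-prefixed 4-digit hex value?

s_0 = plaintext = 0x7CB4
s_1 = Round(s_0, k_0) = 0x79B0
s_2 = Round(s_1, k_1) = 0x3A2A

0x3A2A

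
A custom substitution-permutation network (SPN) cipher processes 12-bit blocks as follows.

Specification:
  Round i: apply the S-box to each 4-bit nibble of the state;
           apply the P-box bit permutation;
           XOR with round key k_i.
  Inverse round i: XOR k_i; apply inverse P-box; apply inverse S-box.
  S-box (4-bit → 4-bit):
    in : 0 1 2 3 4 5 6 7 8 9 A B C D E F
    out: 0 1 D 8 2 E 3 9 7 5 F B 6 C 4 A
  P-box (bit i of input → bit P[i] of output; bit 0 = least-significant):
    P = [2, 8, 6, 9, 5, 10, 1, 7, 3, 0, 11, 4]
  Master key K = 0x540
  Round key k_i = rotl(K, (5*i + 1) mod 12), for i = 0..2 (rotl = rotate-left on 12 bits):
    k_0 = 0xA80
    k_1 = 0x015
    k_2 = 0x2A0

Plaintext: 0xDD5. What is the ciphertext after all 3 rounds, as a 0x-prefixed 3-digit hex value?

s_0 = plaintext = 0xDD5
s_1 = Round(s_0, k_0) = 0x152
s_2 = Round(s_1, k_1) = 0x6DB
s_3 = Round(s_2, k_2) = 0x12F

0x12F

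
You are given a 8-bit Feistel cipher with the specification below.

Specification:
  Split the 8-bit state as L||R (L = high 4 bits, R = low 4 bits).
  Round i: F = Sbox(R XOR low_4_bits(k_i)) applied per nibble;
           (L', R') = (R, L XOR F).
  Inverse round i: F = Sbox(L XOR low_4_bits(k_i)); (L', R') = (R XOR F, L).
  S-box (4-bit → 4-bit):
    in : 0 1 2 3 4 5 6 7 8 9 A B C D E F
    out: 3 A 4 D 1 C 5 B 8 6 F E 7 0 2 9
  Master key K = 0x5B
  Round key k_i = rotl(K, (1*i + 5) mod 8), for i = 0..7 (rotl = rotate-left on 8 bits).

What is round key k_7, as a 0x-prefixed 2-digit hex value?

0xB5

K = 0x5B
k_0 = rotl(K, (1*0+5) mod 8) = rotl(K, 5) = 0x6B
k_1 = rotl(K, (1*1+5) mod 8) = rotl(K, 6) = 0xD6
k_2 = rotl(K, (1*2+5) mod 8) = rotl(K, 7) = 0xAD
k_3 = rotl(K, (1*3+5) mod 8) = rotl(K, 0) = 0x5B
k_4 = rotl(K, (1*4+5) mod 8) = rotl(K, 1) = 0xB6
k_5 = rotl(K, (1*5+5) mod 8) = rotl(K, 2) = 0x6D
k_6 = rotl(K, (1*6+5) mod 8) = rotl(K, 3) = 0xDA
k_7 = rotl(K, (1*7+5) mod 8) = rotl(K, 4) = 0xB5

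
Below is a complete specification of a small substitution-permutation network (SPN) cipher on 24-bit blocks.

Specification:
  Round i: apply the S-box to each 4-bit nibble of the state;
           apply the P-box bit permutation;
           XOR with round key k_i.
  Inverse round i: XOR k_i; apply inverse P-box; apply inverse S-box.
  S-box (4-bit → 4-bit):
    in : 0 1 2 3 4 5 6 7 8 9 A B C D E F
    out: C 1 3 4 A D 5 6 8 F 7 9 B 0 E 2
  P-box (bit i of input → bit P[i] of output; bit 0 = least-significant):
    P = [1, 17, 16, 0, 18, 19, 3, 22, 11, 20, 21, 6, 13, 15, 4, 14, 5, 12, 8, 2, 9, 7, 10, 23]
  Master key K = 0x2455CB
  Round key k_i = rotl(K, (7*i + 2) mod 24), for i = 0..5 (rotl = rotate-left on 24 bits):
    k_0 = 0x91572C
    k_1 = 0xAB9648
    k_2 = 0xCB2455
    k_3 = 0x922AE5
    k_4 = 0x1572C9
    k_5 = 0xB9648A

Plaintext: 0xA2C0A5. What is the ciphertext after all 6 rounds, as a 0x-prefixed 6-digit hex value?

0x3D81B2

s_0 = plaintext = 0xA2C0A5
s_1 = Round(s_0, k_0) = 0xBCA1C7
s_2 = Round(s_1, k_1) = 0x642C7C
s_3 = Round(s_2, k_2) = 0xD19A1A
s_4 = Round(s_3, k_3) = 0xA5C2D7
s_5 = Round(s_4, k_4) = 0x069D6D
s_6 = Round(s_5, k_5) = 0x3D81B2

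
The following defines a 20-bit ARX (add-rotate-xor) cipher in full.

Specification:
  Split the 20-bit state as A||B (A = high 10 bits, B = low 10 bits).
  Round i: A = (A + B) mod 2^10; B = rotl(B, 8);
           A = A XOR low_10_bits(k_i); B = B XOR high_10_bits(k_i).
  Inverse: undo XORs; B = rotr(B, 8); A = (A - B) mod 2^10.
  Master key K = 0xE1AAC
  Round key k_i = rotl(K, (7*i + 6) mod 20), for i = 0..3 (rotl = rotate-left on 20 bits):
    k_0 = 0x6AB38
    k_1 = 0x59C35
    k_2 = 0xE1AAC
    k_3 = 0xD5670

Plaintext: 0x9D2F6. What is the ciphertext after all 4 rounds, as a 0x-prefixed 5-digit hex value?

0x3C11E

s_0 = plaintext = 0x9D2F6
s_1 = Round(s_0, k_0) = 0x94B17
s_2 = Round(s_1, k_1) = 0x572A2
s_3 = Round(s_2, k_2) = 0x5492E
s_4 = Round(s_3, k_3) = 0x3C11E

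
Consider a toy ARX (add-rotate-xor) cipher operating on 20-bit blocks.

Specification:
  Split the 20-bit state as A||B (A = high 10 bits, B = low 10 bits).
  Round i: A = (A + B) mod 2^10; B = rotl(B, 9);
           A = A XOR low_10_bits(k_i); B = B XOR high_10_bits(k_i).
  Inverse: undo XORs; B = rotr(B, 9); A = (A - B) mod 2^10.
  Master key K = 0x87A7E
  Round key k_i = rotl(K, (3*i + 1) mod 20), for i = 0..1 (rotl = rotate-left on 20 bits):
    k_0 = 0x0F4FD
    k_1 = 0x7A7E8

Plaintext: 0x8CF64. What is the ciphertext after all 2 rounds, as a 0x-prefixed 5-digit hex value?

s_0 = plaintext = 0x8CF64
s_1 = Round(s_0, k_0) = 0x5A98F
s_2 = Round(s_1, k_1) = 0x4472E

0x4472E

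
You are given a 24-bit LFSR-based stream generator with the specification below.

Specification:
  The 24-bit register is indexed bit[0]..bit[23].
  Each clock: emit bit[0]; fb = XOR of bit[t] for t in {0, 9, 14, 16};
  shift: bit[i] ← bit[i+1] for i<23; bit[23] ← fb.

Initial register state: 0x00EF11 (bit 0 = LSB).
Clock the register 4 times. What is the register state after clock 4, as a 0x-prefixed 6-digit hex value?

reg_0 = 0x00EF11
clock 1: out=1, reg = 0x807788
clock 2: out=0, reg = 0x403BC4
clock 3: out=0, reg = 0xA01DE2
clock 4: out=0, reg = 0x500EF1

0x500EF1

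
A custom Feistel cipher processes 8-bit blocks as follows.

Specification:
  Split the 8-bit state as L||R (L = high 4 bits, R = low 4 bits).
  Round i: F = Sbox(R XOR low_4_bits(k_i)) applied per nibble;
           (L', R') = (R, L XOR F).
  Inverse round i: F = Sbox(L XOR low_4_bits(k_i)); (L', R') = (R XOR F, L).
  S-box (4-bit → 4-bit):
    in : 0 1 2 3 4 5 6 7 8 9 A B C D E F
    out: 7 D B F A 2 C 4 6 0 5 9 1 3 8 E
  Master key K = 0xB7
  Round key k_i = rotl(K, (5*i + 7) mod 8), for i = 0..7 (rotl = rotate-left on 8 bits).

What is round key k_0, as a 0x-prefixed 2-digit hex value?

K = 0xB7
k_0 = rotl(K, (5*0+7) mod 8) = rotl(K, 7) = 0xDB

0xDB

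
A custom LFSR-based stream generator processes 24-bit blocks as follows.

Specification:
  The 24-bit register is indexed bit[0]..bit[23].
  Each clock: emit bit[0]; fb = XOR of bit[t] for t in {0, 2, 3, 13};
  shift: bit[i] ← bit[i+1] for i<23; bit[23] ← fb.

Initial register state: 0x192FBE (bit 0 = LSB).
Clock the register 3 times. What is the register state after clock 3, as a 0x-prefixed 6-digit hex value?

reg_0 = 0x192FBE
clock 1: out=0, reg = 0x8C97DF
clock 2: out=1, reg = 0xC64BEF
clock 3: out=1, reg = 0xE325F7

0xE325F7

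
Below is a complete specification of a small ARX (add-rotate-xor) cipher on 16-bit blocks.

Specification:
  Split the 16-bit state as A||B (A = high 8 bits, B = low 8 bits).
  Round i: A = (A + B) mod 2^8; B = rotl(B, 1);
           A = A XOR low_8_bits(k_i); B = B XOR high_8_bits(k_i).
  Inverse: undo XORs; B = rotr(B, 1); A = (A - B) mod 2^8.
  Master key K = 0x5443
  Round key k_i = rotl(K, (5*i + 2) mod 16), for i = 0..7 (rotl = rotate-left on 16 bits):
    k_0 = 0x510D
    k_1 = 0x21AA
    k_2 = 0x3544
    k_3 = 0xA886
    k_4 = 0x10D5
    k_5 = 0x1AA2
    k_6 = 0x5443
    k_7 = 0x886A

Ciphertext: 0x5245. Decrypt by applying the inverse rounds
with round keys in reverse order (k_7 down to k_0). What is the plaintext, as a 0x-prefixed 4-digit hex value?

s_0 = ciphertext = 0x5245
s_1 = InvRound(s_0, k_7) = 0x52E6
s_2 = InvRound(s_1, k_6) = 0xB859
s_3 = InvRound(s_2, k_5) = 0x79A1
s_4 = InvRound(s_3, k_4) = 0xD4D8
s_5 = InvRound(s_4, k_3) = 0x1A38
s_6 = InvRound(s_5, k_2) = 0xD886
s_7 = InvRound(s_6, k_1) = 0x9FD3
s_8 = InvRound(s_7, k_0) = 0x5141

0x5141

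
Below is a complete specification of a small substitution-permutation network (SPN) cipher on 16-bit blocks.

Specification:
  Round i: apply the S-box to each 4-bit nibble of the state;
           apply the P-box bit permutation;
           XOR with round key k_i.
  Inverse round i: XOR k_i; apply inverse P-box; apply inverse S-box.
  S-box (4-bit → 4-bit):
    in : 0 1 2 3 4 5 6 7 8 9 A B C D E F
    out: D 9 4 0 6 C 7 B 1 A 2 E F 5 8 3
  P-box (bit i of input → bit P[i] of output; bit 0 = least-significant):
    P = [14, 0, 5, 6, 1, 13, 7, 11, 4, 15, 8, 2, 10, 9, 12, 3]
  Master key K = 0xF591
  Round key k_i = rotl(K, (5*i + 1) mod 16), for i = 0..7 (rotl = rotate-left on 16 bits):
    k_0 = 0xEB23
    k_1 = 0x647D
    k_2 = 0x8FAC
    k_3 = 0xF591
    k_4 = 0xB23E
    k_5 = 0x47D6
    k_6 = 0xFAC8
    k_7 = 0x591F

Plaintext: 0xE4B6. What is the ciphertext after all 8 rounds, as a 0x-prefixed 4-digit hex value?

0x5750

s_0 = plaintext = 0xE4B6
s_1 = Round(s_0, k_0) = 0x028A
s_2 = Round(s_1, k_1) = 0x7176
s_3 = Round(s_2, k_2) = 0xE193
s_4 = Round(s_3, k_3) = 0xDD8D
s_5 = Round(s_4, k_4) = 0xE70C
s_6 = Round(s_5, k_5) = 0x8F29
s_7 = Round(s_6, k_6) = 0x7E19
s_8 = Round(s_7, k_7) = 0x5750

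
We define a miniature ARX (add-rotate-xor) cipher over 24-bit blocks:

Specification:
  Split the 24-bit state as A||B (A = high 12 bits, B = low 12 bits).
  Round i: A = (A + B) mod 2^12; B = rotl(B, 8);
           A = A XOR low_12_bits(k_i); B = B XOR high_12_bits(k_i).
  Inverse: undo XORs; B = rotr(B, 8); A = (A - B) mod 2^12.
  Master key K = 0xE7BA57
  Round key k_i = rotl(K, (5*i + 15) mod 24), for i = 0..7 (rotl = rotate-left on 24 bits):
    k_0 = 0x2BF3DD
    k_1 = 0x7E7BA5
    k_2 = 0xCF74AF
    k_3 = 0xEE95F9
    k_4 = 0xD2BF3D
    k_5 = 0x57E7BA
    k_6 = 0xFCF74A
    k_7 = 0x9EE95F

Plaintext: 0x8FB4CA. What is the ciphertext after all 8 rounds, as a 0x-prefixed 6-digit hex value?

0x16CE26

s_0 = plaintext = 0x8FB4CA
s_1 = Round(s_0, k_0) = 0xE188F3
s_2 = Round(s_1, k_1) = 0xCAE468
s_3 = Round(s_2, k_2) = 0x5B94B1
s_4 = Round(s_3, k_3) = 0xF93FA2
s_5 = Round(s_4, k_4) = 0x008FD1
s_6 = Round(s_5, k_5) = 0x863483
s_7 = Round(s_6, k_6) = 0xBACC87
s_8 = Round(s_7, k_7) = 0x16CE26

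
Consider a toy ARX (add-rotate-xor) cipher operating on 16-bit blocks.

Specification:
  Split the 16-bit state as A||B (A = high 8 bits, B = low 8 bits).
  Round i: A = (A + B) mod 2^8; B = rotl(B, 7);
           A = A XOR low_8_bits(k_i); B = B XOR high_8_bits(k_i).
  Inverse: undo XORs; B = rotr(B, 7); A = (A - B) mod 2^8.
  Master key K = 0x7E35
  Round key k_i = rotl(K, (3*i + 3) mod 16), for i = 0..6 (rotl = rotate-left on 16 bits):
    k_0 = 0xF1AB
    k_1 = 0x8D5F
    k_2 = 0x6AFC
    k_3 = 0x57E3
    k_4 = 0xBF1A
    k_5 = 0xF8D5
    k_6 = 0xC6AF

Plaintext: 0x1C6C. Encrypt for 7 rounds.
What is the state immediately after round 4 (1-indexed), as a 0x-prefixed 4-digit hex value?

s_0 = plaintext = 0x1C6C
s_1 = Round(s_0, k_0) = 0x23C7
s_2 = Round(s_1, k_1) = 0xB56E
s_3 = Round(s_2, k_2) = 0xDF5D
s_4 = Round(s_3, k_3) = 0xDFF9
s_5 = Round(s_4, k_4) = 0xC243
s_6 = Round(s_5, k_5) = 0xD059
s_7 = Round(s_6, k_6) = 0x866A

0xDFF9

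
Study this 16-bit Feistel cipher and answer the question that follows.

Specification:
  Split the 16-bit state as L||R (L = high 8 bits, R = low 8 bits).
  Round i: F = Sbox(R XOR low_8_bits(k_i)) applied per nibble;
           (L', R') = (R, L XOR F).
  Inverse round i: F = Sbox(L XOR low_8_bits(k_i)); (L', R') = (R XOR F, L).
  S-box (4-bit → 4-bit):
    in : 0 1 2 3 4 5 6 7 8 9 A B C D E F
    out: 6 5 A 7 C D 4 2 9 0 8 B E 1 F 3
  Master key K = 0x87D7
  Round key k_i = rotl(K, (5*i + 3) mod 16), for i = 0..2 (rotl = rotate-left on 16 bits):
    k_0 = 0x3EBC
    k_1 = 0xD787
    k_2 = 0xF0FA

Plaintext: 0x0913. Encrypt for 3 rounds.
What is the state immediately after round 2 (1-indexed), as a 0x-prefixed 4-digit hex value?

0x8A72

s_0 = plaintext = 0x0913
s_1 = Round(s_0, k_0) = 0x138A
s_2 = Round(s_1, k_1) = 0x8A72
s_3 = Round(s_2, k_2) = 0x7213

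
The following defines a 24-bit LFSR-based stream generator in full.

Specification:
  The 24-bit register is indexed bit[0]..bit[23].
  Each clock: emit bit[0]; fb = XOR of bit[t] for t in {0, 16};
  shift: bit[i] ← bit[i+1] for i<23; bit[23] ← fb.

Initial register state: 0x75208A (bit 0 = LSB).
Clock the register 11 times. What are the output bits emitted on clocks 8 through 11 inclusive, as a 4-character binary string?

1000

reg_0 = 0x75208A
clock 1: out=0, reg = 0xBA9045
clock 2: out=1, reg = 0xDD4822
clock 3: out=0, reg = 0xEEA411
clock 4: out=1, reg = 0xF75208
clock 5: out=0, reg = 0xFBA904
clock 6: out=0, reg = 0xFDD482
clock 7: out=0, reg = 0xFEEA41
clock 8: out=1, reg = 0xFF7520
clock 9: out=0, reg = 0xFFBA90
clock 10: out=0, reg = 0xFFDD48
clock 11: out=0, reg = 0xFFEEA4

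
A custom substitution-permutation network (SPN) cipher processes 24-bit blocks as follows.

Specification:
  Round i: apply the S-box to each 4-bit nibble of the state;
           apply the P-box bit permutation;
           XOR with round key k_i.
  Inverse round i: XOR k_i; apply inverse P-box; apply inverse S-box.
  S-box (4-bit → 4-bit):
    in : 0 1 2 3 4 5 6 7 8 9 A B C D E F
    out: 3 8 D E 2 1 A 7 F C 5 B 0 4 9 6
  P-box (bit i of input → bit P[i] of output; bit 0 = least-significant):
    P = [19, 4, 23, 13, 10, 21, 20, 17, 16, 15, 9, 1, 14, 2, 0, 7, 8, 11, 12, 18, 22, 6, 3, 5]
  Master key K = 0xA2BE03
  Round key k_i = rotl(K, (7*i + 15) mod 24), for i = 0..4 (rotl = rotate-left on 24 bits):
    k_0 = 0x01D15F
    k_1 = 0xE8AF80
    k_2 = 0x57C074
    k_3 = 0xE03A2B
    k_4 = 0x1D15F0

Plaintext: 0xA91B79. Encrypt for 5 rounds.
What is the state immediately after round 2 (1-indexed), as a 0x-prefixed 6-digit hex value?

s_0 = plaintext = 0xA91B79
s_1 = Round(s_0, k_0) = 0xF465D5
s_2 = Round(s_1, k_1) = 0xF1A74C
s_3 = Round(s_2, k_2) = 0x72023D
s_4 = Round(s_3, k_3) = 0x176965
s_5 = Round(s_4, k_4) = 0x370E56

0xF1A74C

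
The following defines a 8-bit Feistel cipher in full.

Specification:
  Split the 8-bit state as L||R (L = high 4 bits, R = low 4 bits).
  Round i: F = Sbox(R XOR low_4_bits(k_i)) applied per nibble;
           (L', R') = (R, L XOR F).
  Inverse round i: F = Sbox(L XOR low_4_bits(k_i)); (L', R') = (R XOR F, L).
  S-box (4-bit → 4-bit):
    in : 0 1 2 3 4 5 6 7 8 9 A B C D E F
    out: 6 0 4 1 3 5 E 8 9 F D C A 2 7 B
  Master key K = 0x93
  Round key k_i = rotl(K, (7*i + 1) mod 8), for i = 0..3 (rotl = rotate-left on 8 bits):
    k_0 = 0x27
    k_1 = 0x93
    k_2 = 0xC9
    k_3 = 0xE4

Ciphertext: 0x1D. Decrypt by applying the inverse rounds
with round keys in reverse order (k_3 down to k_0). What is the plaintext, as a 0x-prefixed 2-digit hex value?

s_0 = ciphertext = 0x1D
s_1 = InvRound(s_0, k_3) = 0x81
s_2 = InvRound(s_1, k_2) = 0x18
s_3 = InvRound(s_2, k_1) = 0xC1
s_4 = InvRound(s_3, k_0) = 0xDC

0xDC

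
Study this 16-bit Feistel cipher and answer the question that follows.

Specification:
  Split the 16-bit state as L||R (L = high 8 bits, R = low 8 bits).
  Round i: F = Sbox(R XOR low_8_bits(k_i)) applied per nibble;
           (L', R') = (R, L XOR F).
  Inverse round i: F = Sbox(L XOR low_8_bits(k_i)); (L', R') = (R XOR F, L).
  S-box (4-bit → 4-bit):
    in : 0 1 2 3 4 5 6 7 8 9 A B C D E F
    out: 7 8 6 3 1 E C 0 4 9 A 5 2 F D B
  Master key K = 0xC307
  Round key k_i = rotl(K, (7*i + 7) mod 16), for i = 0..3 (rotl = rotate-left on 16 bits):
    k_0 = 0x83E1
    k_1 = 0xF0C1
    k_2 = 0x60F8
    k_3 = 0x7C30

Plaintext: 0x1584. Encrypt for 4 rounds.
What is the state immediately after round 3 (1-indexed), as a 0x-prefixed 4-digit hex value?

0x0E67

s_0 = plaintext = 0x1584
s_1 = Round(s_0, k_0) = 0x84DB
s_2 = Round(s_1, k_1) = 0xDB0E
s_3 = Round(s_2, k_2) = 0x0E67
s_4 = Round(s_3, k_3) = 0x67EE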